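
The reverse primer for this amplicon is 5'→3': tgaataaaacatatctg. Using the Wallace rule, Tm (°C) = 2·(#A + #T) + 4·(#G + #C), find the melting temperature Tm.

Counting bases: G=2, A=8, C=2, T=5
AT pairs contribute 13, GC pairs contribute 4.
Tm = 2×13 + 4×4 = 42°C

42°C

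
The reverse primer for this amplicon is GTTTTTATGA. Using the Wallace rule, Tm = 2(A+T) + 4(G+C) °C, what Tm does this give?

24°C

Base counts: C=0, A=2, T=6, G=2
A+T = 8, G+C = 2
Tm = 4·2 + 2·8 = 8 + 16 = 24°C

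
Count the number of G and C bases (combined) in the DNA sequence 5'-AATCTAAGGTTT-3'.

T=5, C=1, G=2, A=4
Total G or C: 2 + 1 = 3

3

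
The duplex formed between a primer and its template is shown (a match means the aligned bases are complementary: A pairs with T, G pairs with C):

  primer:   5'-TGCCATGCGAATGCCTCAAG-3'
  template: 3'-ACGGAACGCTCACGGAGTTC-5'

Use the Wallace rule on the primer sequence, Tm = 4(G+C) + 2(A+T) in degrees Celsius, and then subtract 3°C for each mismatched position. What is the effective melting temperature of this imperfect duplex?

56°C

Primer base counts: A=5, T=4, G=5, C=6 → A+T=9, G+C=11
Perfect-match Tm = 2(9) + 4(11) = 18 + 44 = 62°C
Mismatches (positions where the bases are not complementary): 2 (at positions 5, 11)
Effective Tm = 62 − 2×3 = 62 − 6 = 56°C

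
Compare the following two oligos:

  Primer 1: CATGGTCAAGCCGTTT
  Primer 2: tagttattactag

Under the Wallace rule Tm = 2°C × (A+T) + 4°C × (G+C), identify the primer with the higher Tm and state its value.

Primer 1: A+T=8, G+C=8 → Tm = 2(8)+4(8) = 48°C
Primer 2: A+T=10, G+C=3 → Tm = 2(10)+4(3) = 32°C
48°C vs 32°C → primer 1 is higher.

Primer 1, 48°C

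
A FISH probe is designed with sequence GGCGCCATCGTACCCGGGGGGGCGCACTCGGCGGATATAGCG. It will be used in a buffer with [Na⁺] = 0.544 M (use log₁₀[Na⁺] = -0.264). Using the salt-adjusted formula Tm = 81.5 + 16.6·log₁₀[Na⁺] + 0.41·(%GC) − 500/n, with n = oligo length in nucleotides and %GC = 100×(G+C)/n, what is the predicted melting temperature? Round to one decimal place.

Length n = 42. C=13, T=5, G=18, A=6
G+C = 31, so %GC = 31/42 × 100 = 73.81%
Salt term: 16.6 × (-0.264) = -4.382
GC term: 0.41 × 73.81 = 30.262; length term: −500/42 = −11.905
Tm = 81.5 + (-4.382) + 30.262 − 11.905 = 95.475 → 95.5°C

95.5°C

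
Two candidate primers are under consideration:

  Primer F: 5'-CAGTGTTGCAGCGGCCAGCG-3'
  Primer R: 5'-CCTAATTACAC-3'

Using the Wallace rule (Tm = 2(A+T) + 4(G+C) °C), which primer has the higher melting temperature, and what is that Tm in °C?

Primer F: A+T=6, G+C=14 → Tm = 2(6)+4(14) = 68°C
Primer R: A+T=7, G+C=4 → Tm = 2(7)+4(4) = 30°C
68°C vs 30°C → primer F is higher.

Primer F, 68°C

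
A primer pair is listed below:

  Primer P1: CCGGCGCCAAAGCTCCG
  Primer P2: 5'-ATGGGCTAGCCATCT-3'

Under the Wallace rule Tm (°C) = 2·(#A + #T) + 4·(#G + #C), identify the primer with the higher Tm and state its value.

Primer P1: A+T=4, G+C=13 → Tm = 2(4)+4(13) = 60°C
Primer P2: A+T=7, G+C=8 → Tm = 2(7)+4(8) = 46°C
60°C vs 46°C → primer P1 is higher.

Primer P1, 60°C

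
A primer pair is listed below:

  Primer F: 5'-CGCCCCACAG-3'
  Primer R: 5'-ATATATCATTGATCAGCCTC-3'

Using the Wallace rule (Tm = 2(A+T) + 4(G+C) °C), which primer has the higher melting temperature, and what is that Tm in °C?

Primer F: A+T=2, G+C=8 → Tm = 2(2)+4(8) = 36°C
Primer R: A+T=13, G+C=7 → Tm = 2(13)+4(7) = 54°C
36°C vs 54°C → primer R is higher.

Primer R, 54°C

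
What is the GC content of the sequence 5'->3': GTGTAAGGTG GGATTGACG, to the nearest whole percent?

53%

G=9, T=5, A=4, C=1
G+C = 9 + 1 = 10 out of 19 bases
%GC = 10/19 × 100 = 52.63% ≈ 53%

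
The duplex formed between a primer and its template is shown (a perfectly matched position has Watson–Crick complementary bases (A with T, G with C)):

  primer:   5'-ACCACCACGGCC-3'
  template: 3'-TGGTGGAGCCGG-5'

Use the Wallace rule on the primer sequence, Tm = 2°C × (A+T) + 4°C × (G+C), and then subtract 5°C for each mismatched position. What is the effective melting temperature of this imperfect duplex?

Primer base counts: A=3, T=0, G=2, C=7 → A+T=3, G+C=9
Perfect-match Tm = 2(3) + 4(9) = 6 + 36 = 42°C
Mismatches (positions where the bases are not complementary): 1 (at position 7)
Effective Tm = 42 − 1×5 = 42 − 5 = 37°C

37°C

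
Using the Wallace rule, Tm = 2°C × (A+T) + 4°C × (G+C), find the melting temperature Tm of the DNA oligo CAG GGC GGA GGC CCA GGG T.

68°C

Counting bases: T=1, C=5, A=3, G=10
So N_AT = 4 and N_GC = 15.
Tm = 2×4 + 4×15 = 68°C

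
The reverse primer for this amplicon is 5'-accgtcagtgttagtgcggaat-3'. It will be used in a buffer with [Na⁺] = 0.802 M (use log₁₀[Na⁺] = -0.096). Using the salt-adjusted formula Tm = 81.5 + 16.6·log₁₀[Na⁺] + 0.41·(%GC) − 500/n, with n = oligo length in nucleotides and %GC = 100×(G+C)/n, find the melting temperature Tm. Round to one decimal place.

77.7°C

Length n = 22. Counting bases: A=5, C=4, G=7, T=6
G+C = 11, so %GC = 11/22 × 100 = 50%
Salt term: 16.6 × (-0.096) = -1.594
GC term: 0.41 × 50 = 20.5; length term: −500/22 = −22.727
Tm = 81.5 + (-1.594) + 20.5 − 22.727 = 77.679 → 77.7°C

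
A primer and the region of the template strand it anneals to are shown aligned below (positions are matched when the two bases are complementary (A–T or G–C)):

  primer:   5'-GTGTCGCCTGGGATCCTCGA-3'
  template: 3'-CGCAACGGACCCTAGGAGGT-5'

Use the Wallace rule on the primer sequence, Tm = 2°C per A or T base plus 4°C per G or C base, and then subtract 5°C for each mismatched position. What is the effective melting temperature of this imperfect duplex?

51°C

Primer base counts: A=2, T=5, G=7, C=6 → A+T=7, G+C=13
Perfect-match Tm = 2(7) + 4(13) = 14 + 52 = 66°C
Mismatches (positions where the bases are not complementary): 3 (at positions 2, 5, 19)
Effective Tm = 66 − 3×5 = 66 − 15 = 51°C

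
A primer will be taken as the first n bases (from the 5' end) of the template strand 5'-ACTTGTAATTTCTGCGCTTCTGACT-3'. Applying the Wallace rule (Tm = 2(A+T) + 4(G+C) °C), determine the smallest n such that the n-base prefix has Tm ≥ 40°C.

n = 15

First 14 bases: ACTTGTAATTTCTG → Tm = 36°C (< 40°C)
First 15 bases: ACTTGTAATTTCTGC → Tm = 40°C (≥ 40°C)
Since every base adds ≥2°C, Tm only increases with n, so the threshold is first crossed at n = 15.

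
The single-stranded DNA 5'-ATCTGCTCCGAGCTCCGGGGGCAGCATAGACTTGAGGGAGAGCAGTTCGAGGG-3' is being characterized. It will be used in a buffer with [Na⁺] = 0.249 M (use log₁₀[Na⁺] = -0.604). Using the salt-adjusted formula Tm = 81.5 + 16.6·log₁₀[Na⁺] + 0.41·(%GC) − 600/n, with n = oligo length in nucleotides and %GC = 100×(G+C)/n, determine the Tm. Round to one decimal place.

Length n = 53. Scanning the sequence gives A=11, T=9, G=21, C=12.
G+C = 33, so %GC = 33/53 × 100 = 62.264%
Salt term: 16.6 × (-0.604) = -10.026
GC term: 0.41 × 62.264 = 25.528; length term: −600/53 = −11.321
Tm = 81.5 + (-10.026) + 25.528 − 11.321 = 85.681 → 85.7°C

85.7°C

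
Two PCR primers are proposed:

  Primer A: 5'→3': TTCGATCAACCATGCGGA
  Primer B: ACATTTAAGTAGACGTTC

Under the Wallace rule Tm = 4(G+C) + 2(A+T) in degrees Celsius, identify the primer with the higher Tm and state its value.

Primer A: A+T=9, G+C=9 → Tm = 2(9)+4(9) = 54°C
Primer B: A+T=12, G+C=6 → Tm = 2(12)+4(6) = 48°C
54°C vs 48°C → primer A is higher.

Primer A, 54°C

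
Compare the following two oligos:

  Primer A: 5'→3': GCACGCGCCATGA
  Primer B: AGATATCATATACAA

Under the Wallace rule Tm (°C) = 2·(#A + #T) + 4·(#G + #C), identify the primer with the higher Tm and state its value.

Primer A: A+T=4, G+C=9 → Tm = 2(4)+4(9) = 44°C
Primer B: A+T=12, G+C=3 → Tm = 2(12)+4(3) = 36°C
44°C vs 36°C → primer A is higher.

Primer A, 44°C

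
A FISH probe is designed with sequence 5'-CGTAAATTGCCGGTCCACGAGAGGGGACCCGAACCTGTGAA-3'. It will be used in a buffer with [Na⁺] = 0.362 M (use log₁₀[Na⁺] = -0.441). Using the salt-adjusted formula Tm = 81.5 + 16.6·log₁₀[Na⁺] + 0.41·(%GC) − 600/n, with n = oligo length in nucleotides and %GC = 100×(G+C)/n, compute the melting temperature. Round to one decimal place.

Length n = 41. T=6, A=11, C=11, G=13
G+C = 24, so %GC = 24/41 × 100 = 58.537%
Salt term: 16.6 × (-0.441) = -7.321
GC term: 0.41 × 58.537 = 24; length term: −600/41 = −14.634
Tm = 81.5 + (-7.321) + 24 − 14.634 = 83.545 → 83.5°C

83.5°C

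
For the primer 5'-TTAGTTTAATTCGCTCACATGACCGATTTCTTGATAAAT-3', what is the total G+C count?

Base counts: T=16, G=5, A=11, C=7
G+C = 5 + 7 = 12

12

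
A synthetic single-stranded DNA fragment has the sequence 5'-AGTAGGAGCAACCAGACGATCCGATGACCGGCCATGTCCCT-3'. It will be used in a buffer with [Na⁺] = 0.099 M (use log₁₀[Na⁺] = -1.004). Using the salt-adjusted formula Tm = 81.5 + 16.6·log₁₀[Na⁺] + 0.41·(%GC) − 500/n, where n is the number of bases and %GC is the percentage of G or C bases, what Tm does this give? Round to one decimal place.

Length n = 41. Scanning the sequence gives T=6, C=13, G=11, A=11.
G+C = 24, so %GC = 24/41 × 100 = 58.537%
Salt term: 16.6 × (-1.004) = -16.666
GC term: 0.41 × 58.537 = 24; length term: −500/41 = −12.195
Tm = 81.5 + (-16.666) + 24 − 12.195 = 76.639 → 76.6°C

76.6°C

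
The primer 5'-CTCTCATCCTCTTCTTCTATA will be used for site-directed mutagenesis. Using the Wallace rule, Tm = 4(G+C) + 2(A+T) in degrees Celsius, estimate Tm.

58°C

Scanning the sequence gives C=8, G=0, T=10, A=3.
So N_AT = 13 and N_GC = 8.
Tm = 2(13) + 4(8) = 26 + 32 = 58°C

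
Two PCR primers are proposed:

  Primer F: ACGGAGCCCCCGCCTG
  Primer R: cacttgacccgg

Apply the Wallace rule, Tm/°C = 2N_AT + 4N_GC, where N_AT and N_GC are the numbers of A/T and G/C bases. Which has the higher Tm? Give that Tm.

Primer F: A+T=3, G+C=13 → Tm = 2(3)+4(13) = 58°C
Primer R: A+T=4, G+C=8 → Tm = 2(4)+4(8) = 40°C
58°C vs 40°C → primer F is higher.

Primer F, 58°C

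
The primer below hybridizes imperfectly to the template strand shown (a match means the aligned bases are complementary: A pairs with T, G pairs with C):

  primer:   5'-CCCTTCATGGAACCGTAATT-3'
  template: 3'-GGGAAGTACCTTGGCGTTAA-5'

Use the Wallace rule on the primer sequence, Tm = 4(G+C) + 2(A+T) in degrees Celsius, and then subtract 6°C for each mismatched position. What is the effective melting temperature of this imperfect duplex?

Primer base counts: A=5, T=6, G=3, C=6 → A+T=11, G+C=9
Perfect-match Tm = 2(11) + 4(9) = 22 + 36 = 58°C
Mismatches (positions where the bases are not complementary): 1 (at position 16)
Effective Tm = 58 − 1×6 = 58 − 6 = 52°C

52°C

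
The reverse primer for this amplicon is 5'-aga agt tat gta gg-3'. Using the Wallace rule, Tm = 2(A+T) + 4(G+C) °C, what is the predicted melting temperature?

38°C

Base counts: G=5, C=0, A=5, T=4
A+T = 9, G+C = 5
Tm = 2(9) + 4(5) = 18 + 20 = 38°C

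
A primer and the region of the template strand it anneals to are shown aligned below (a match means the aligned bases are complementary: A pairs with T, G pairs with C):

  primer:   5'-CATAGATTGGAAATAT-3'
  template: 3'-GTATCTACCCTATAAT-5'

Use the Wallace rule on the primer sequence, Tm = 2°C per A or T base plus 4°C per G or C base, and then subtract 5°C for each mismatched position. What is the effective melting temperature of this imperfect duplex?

Primer base counts: A=7, T=5, G=3, C=1 → A+T=12, G+C=4
Perfect-match Tm = 2(12) + 4(4) = 24 + 16 = 40°C
Mismatches (positions where the bases are not complementary): 4 (at positions 8, 12, 15, 16)
Effective Tm = 40 − 4×5 = 40 − 20 = 20°C

20°C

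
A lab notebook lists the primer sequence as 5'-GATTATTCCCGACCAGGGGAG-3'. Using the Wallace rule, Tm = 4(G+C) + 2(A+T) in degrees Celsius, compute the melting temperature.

G=7, T=4, C=5, A=5
AT pairs contribute 9, GC pairs contribute 12.
Tm = 2(9) + 4(12) = 18 + 48 = 66°C

66°C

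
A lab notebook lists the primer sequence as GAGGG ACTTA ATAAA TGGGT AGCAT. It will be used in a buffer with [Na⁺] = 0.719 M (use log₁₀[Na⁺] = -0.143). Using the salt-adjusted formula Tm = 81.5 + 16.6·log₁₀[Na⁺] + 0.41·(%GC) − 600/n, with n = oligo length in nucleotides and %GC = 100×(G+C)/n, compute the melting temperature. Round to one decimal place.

Length n = 25. Scanning the sequence gives A=9, T=6, G=8, C=2.
G+C = 10, so %GC = 10/25 × 100 = 40%
Salt term: 16.6 × (-0.143) = -2.374
GC term: 0.41 × 40 = 16.4; length term: −600/25 = −24
Tm = 81.5 + (-2.374) + 16.4 − 24 = 71.526 → 71.5°C

71.5°C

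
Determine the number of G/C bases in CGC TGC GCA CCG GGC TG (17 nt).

14

Scanning the sequence gives G=7, T=2, A=1, C=7.
G+C = 7 + 7 = 14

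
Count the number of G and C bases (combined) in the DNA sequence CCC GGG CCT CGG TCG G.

Counting bases: T=2, A=0, G=7, C=7
Total G or C: 7 + 7 = 14

14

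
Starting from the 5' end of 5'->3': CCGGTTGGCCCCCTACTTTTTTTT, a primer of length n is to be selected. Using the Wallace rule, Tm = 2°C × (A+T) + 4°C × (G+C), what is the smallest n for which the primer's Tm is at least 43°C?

n = 12

First 11 bases: CCGGTTGGCCC → Tm = 40°C (< 43°C)
First 12 bases: CCGGTTGGCCCC → Tm = 44°C (≥ 43°C)
Each additional base adds 2°C (A/T) or 4°C (G/C), so Tm is non-decreasing in n; n = 12 is the first length to reach 43°C.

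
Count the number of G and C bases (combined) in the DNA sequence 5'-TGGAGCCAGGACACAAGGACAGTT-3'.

13

G=8, C=5, A=8, T=3
G+C = 8 + 5 = 13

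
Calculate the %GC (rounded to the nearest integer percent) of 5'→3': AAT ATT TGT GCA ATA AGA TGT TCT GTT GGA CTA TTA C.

Counting bases: C=4, T=15, A=11, G=7
G+C = 7 + 4 = 11 out of 37 bases
%GC = 11/37 × 100 = 29.73% ≈ 30%

30%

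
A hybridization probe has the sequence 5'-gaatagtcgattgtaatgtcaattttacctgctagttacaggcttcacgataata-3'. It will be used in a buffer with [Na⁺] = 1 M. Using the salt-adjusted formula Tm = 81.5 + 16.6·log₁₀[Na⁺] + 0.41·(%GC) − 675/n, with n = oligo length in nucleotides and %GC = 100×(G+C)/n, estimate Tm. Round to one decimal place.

Length n = 55. Counting bases: A=17, T=19, G=10, C=9
G+C = 19, so %GC = 19/55 × 100 = 34.545%
Salt term: 16.6 × (0) = 0
GC term: 0.41 × 34.545 = 14.163; length term: −675/55 = −12.273
Tm = 81.5 + (0) + 14.163 − 12.273 = 83.39 → 83.4°C

83.4°C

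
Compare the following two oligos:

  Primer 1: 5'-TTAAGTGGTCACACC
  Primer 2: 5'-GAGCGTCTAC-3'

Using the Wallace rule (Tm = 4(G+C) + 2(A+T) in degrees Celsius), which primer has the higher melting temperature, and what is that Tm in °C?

Primer 1: A+T=8, G+C=7 → Tm = 2(8)+4(7) = 44°C
Primer 2: A+T=4, G+C=6 → Tm = 2(4)+4(6) = 32°C
44°C vs 32°C → primer 1 is higher.

Primer 1, 44°C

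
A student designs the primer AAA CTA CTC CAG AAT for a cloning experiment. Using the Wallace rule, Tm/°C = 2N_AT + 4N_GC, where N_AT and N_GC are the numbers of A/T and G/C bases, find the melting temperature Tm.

40°C

Scanning the sequence gives T=3, C=4, A=7, G=1.
A+T = 10, G+C = 5
Tm = 2(10) + 4(5) = 20 + 20 = 40°C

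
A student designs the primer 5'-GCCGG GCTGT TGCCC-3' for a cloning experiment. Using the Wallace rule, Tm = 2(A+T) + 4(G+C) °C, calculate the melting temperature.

Scanning the sequence gives A=0, G=6, T=3, C=6.
A+T = 3, G+C = 12
Tm = 4·12 + 2·3 = 48 + 6 = 54°C

54°C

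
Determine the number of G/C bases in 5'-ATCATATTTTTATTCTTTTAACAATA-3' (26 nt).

Base counts: C=3, A=9, G=0, T=14
G+C = 0 + 3 = 3

3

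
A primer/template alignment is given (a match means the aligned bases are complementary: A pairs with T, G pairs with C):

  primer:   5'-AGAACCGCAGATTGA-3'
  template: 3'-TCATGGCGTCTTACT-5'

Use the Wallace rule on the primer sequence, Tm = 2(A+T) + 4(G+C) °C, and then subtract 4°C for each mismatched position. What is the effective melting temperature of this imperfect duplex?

36°C

Primer base counts: A=6, T=2, G=4, C=3 → A+T=8, G+C=7
Perfect-match Tm = 2(8) + 4(7) = 16 + 28 = 44°C
Mismatches (positions where the bases are not complementary): 2 (at positions 3, 12)
Effective Tm = 44 − 2×4 = 44 − 8 = 36°C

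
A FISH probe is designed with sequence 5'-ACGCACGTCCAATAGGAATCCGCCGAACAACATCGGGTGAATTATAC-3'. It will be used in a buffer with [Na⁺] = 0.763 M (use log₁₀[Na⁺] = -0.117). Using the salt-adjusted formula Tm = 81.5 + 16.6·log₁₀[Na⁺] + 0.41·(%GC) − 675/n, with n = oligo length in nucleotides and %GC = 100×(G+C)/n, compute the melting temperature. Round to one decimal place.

Length n = 47. C=13, T=8, A=16, G=10
G+C = 23, so %GC = 23/47 × 100 = 48.936%
Salt term: 16.6 × (-0.117) = -1.942
GC term: 0.41 × 48.936 = 20.064; length term: −675/47 = −14.362
Tm = 81.5 + (-1.942) + 20.064 − 14.362 = 85.26 → 85.3°C

85.3°C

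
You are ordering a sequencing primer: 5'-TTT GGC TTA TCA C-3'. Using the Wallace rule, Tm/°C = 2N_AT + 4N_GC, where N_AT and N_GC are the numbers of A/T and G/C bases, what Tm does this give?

G=2, A=2, C=3, T=6
So N_AT = 8 and N_GC = 5.
Tm = 2×8 + 4×5 = 36°C

36°C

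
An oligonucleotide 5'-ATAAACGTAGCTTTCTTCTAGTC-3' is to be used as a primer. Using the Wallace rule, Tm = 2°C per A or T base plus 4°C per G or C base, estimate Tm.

62°C

Counting bases: C=5, G=3, T=9, A=6
AT pairs contribute 15, GC pairs contribute 8.
Tm = 2(15) + 4(8) = 30 + 32 = 62°C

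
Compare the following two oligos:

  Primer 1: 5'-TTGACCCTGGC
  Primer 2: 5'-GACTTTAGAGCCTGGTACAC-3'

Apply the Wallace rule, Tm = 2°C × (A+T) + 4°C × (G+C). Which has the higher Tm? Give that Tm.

Primer 1: A+T=4, G+C=7 → Tm = 2(4)+4(7) = 36°C
Primer 2: A+T=10, G+C=10 → Tm = 2(10)+4(10) = 60°C
36°C vs 60°C → primer 2 is higher.

Primer 2, 60°C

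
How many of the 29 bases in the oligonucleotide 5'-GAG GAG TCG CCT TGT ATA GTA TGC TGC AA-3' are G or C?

T=8, C=5, A=7, G=9
G+C = 9 + 5 = 14

14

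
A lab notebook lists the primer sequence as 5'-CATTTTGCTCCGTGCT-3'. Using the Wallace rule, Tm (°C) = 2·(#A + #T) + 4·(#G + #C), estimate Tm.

Base counts: G=3, T=7, A=1, C=5
A+T = 8, G+C = 8
Tm = 2×8 + 4×8 = 48°C

48°C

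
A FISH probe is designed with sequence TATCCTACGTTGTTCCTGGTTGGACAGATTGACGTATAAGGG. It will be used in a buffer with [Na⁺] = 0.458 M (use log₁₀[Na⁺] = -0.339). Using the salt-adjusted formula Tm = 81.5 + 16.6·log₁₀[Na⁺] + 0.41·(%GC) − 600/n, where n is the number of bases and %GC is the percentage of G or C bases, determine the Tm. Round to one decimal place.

80.1°C

Length n = 42. Base counts: A=9, C=7, G=12, T=14
G+C = 19, so %GC = 19/42 × 100 = 45.238%
Salt term: 16.6 × (-0.339) = -5.627
GC term: 0.41 × 45.238 = 18.548; length term: −600/42 = −14.286
Tm = 81.5 + (-5.627) + 18.548 − 14.286 = 80.135 → 80.1°C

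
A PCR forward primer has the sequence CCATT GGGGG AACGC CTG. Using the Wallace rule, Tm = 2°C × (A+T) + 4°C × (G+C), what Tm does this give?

60°C

Base counts: G=7, A=3, C=5, T=3
AT pairs contribute 6, GC pairs contribute 12.
Tm = 2(6) + 4(12) = 12 + 48 = 60°C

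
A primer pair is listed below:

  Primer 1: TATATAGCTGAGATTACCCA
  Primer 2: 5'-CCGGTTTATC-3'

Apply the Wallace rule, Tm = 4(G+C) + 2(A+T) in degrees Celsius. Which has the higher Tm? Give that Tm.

Primer 1: A+T=13, G+C=7 → Tm = 2(13)+4(7) = 54°C
Primer 2: A+T=5, G+C=5 → Tm = 2(5)+4(5) = 30°C
54°C vs 30°C → primer 1 is higher.

Primer 1, 54°C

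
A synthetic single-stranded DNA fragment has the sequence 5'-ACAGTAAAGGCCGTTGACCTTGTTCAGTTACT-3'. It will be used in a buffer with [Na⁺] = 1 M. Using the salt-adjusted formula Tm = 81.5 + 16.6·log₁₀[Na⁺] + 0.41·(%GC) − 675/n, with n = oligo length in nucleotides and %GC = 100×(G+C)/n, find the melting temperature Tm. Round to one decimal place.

Length n = 32. Counting bases: A=8, T=10, C=7, G=7
G+C = 14, so %GC = 14/32 × 100 = 43.75%
Salt term: 16.6 × (0) = 0
GC term: 0.41 × 43.75 = 17.938; length term: −675/32 = −21.094
Tm = 81.5 + (0) + 17.938 − 21.094 = 78.344 → 78.3°C

78.3°C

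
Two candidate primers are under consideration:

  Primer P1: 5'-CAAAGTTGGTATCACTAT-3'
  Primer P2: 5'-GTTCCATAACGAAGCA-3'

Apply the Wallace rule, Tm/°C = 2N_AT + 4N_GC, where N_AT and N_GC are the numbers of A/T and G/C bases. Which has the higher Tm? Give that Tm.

Primer P1, 48°C

Primer P1: A+T=12, G+C=6 → Tm = 2(12)+4(6) = 48°C
Primer P2: A+T=9, G+C=7 → Tm = 2(9)+4(7) = 46°C
48°C vs 46°C → primer P1 is higher.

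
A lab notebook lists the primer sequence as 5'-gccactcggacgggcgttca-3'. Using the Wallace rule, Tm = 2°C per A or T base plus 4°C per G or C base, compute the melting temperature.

Base counts: T=3, G=7, A=3, C=7
AT pairs contribute 6, GC pairs contribute 14.
Tm = 2×6 + 4×14 = 68°C

68°C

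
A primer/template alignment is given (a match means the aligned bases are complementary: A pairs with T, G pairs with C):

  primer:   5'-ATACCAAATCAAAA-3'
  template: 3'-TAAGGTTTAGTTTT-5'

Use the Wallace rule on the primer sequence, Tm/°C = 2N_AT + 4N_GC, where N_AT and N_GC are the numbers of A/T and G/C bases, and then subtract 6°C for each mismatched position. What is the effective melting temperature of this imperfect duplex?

28°C

Primer base counts: A=9, T=2, G=0, C=3 → A+T=11, G+C=3
Perfect-match Tm = 2(11) + 4(3) = 22 + 12 = 34°C
Mismatches (positions where the bases are not complementary): 1 (at position 3)
Effective Tm = 34 − 1×6 = 34 − 6 = 28°C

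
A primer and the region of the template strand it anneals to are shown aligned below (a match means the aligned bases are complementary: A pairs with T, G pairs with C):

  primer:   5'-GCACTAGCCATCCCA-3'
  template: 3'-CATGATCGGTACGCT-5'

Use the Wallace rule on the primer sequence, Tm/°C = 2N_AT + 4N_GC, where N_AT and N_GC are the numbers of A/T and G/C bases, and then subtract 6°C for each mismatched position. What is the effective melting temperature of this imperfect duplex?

Primer base counts: A=4, T=2, G=2, C=7 → A+T=6, G+C=9
Perfect-match Tm = 2(6) + 4(9) = 12 + 36 = 48°C
Mismatches (positions where the bases are not complementary): 3 (at positions 2, 12, 14)
Effective Tm = 48 − 3×6 = 48 − 18 = 30°C

30°C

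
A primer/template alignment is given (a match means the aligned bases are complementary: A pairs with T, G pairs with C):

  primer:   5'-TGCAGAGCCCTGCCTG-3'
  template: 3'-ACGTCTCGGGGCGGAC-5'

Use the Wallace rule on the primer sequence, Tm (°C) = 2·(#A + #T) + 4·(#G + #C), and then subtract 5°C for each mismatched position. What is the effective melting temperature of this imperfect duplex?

Primer base counts: A=2, T=3, G=5, C=6 → A+T=5, G+C=11
Perfect-match Tm = 2(5) + 4(11) = 10 + 44 = 54°C
Mismatches (positions where the bases are not complementary): 1 (at position 11)
Effective Tm = 54 − 1×5 = 54 − 5 = 49°C

49°C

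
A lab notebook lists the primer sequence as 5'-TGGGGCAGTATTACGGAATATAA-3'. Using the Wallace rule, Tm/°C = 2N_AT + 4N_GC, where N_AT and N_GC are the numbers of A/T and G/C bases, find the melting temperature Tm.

64°C

Counting bases: C=2, T=6, A=8, G=7
A+T = 14, G+C = 9
Tm = 2(14) + 4(9) = 28 + 36 = 64°C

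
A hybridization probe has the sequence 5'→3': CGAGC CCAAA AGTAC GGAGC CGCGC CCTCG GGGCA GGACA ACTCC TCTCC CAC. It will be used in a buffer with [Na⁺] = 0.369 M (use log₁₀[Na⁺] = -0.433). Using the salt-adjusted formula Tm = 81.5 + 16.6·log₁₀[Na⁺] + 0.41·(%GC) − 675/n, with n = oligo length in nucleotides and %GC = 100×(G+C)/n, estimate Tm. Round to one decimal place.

89.4°C

Length n = 53. Scanning the sequence gives A=12, G=14, T=5, C=22.
G+C = 36, so %GC = 36/53 × 100 = 67.925%
Salt term: 16.6 × (-0.433) = -7.188
GC term: 0.41 × 67.925 = 27.849; length term: −675/53 = −12.736
Tm = 81.5 + (-7.188) + 27.849 − 12.736 = 89.425 → 89.4°C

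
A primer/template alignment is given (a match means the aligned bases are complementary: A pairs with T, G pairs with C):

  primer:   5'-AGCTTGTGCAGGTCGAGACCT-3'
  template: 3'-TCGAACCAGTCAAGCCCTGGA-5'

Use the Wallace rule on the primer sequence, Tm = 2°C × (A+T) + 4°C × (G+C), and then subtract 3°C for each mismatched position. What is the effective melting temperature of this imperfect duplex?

Primer base counts: A=4, T=5, G=7, C=5 → A+T=9, G+C=12
Perfect-match Tm = 2(9) + 4(12) = 18 + 48 = 66°C
Mismatches (positions where the bases are not complementary): 4 (at positions 7, 8, 12, 16)
Effective Tm = 66 − 4×3 = 66 − 12 = 54°C

54°C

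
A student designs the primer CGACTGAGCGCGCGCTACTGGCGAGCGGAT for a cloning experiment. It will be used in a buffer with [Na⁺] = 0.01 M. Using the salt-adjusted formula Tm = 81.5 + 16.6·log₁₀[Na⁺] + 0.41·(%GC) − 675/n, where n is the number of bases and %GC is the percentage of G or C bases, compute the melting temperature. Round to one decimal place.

54.5°C

Length n = 30. C=9, G=12, T=4, A=5
G+C = 21, so %GC = 21/30 × 100 = 70%
Salt term: 16.6 × (-2) = -33.2
GC term: 0.41 × 70 = 28.7; length term: −675/30 = −22.5
Tm = 81.5 + (-33.2) + 28.7 − 22.5 = 54.5 → 54.5°C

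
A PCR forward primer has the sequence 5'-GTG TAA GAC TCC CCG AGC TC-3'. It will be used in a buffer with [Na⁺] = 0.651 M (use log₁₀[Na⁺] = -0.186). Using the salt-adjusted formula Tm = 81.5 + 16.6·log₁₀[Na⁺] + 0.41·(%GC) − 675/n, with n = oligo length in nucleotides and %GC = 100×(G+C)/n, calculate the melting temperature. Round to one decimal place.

Length n = 20. Base counts: G=5, T=4, C=7, A=4
G+C = 12, so %GC = 12/20 × 100 = 60%
Salt term: 16.6 × (-0.186) = -3.088
GC term: 0.41 × 60 = 24.6; length term: −675/20 = −33.75
Tm = 81.5 + (-3.088) + 24.6 − 33.75 = 69.262 → 69.3°C

69.3°C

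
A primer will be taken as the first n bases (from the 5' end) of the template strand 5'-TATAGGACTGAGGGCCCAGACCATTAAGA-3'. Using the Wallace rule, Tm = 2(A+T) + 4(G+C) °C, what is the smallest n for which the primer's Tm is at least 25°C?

n = 10

First 9 bases: TATAGGACT → Tm = 24°C (< 25°C)
First 10 bases: TATAGGACTG → Tm = 28°C (≥ 25°C)
Since every base adds ≥2°C, Tm only increases with n, so the threshold is first crossed at n = 10.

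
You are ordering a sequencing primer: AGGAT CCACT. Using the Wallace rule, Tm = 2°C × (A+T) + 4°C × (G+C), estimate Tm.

30°C

T=2, A=3, C=3, G=2
AT pairs contribute 5, GC pairs contribute 5.
Tm = 4·5 + 2·5 = 20 + 10 = 30°C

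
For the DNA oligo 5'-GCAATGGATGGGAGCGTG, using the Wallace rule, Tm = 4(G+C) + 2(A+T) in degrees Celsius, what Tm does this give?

Base counts: C=2, A=4, G=9, T=3
AT pairs contribute 7, GC pairs contribute 11.
Tm = 2(7) + 4(11) = 14 + 44 = 58°C

58°C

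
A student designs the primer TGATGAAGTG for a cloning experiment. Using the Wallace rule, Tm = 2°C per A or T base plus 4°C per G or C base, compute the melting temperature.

28°C

T=3, G=4, A=3, C=0
AT pairs contribute 6, GC pairs contribute 4.
Tm = 4·4 + 2·6 = 16 + 12 = 28°C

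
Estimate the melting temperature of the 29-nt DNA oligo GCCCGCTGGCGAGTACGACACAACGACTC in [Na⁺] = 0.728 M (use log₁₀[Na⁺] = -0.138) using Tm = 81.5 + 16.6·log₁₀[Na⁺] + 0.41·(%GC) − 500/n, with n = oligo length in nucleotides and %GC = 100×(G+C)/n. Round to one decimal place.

Length n = 29. Scanning the sequence gives T=3, C=11, G=8, A=7.
G+C = 19, so %GC = 19/29 × 100 = 65.517%
Salt term: 16.6 × (-0.138) = -2.291
GC term: 0.41 × 65.517 = 26.862; length term: −500/29 = −17.241
Tm = 81.5 + (-2.291) + 26.862 − 17.241 = 88.83 → 88.8°C

88.8°C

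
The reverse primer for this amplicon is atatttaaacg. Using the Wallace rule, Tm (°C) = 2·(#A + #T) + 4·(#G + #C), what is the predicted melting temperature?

Counting bases: T=4, C=1, A=5, G=1
AT pairs contribute 9, GC pairs contribute 2.
Tm = 2×9 + 4×2 = 26°C

26°C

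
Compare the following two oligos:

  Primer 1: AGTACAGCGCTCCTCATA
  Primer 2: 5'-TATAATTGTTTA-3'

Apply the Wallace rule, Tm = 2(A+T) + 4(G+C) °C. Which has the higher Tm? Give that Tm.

Primer 1: A+T=9, G+C=9 → Tm = 2(9)+4(9) = 54°C
Primer 2: A+T=11, G+C=1 → Tm = 2(11)+4(1) = 26°C
54°C vs 26°C → primer 1 is higher.

Primer 1, 54°C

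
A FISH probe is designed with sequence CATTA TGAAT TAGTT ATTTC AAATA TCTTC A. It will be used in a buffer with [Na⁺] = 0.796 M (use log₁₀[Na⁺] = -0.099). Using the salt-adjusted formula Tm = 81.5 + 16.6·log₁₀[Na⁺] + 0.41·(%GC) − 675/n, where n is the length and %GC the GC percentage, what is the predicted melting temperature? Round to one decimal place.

Length n = 31. Counting bases: G=2, A=11, T=14, C=4
G+C = 6, so %GC = 6/31 × 100 = 19.355%
Salt term: 16.6 × (-0.099) = -1.643
GC term: 0.41 × 19.355 = 7.936; length term: −675/31 = −21.774
Tm = 81.5 + (-1.643) + 7.936 − 21.774 = 66.019 → 66.0°C

66.0°C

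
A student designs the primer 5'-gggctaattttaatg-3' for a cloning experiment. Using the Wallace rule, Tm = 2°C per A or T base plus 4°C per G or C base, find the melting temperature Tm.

G=4, A=4, C=1, T=6
AT pairs contribute 10, GC pairs contribute 5.
Tm = 2×10 + 4×5 = 40°C

40°C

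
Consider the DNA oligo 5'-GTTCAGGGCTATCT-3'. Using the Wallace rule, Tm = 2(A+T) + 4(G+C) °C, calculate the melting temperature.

T=5, C=3, G=4, A=2
AT pairs contribute 7, GC pairs contribute 7.
Tm = 4·7 + 2·7 = 28 + 14 = 42°C

42°C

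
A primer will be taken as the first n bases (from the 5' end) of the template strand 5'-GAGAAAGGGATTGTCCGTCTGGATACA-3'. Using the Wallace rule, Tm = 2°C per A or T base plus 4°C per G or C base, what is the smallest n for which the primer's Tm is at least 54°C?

n = 18

First 17 bases: GAGAAAGGGATTGTCCG → Tm = 52°C (< 54°C)
First 18 bases: GAGAAAGGGATTGTCCGT → Tm = 54°C (≥ 54°C)
Each additional base adds 2°C (A/T) or 4°C (G/C), so Tm is non-decreasing in n; n = 18 is the first length to reach 54°C.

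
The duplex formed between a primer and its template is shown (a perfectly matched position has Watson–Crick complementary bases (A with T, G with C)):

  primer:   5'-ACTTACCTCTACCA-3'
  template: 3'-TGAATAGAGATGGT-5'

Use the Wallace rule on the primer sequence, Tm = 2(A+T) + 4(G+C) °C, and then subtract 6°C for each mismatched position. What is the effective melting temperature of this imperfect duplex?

Primer base counts: A=4, T=4, G=0, C=6 → A+T=8, G+C=6
Perfect-match Tm = 2(8) + 4(6) = 16 + 24 = 40°C
Mismatches (positions where the bases are not complementary): 1 (at position 6)
Effective Tm = 40 − 1×6 = 40 − 6 = 34°C

34°C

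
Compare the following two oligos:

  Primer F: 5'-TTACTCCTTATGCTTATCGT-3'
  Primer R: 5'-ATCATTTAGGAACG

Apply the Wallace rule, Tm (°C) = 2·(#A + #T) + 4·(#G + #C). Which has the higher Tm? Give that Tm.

Primer F: A+T=13, G+C=7 → Tm = 2(13)+4(7) = 54°C
Primer R: A+T=9, G+C=5 → Tm = 2(9)+4(5) = 38°C
54°C vs 38°C → primer F is higher.

Primer F, 54°C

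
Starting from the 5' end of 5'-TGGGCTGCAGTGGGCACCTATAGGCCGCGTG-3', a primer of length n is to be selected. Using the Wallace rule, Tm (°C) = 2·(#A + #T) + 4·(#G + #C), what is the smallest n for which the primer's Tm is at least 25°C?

n = 8

First 7 bases: TGGGCTG → Tm = 24°C (< 25°C)
First 8 bases: TGGGCTGC → Tm = 28°C (≥ 25°C)
Each additional base adds 2°C (A/T) or 4°C (G/C), so Tm is non-decreasing in n; n = 8 is the first length to reach 25°C.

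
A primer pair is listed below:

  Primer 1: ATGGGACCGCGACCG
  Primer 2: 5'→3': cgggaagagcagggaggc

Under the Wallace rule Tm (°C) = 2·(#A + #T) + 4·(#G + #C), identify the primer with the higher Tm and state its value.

Primer 2, 62°C

Primer 1: A+T=4, G+C=11 → Tm = 2(4)+4(11) = 52°C
Primer 2: A+T=5, G+C=13 → Tm = 2(5)+4(13) = 62°C
52°C vs 62°C → primer 2 is higher.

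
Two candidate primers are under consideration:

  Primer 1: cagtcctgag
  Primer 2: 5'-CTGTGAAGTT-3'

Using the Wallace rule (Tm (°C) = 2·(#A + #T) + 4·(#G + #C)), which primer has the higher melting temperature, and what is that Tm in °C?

Primer 1: A+T=4, G+C=6 → Tm = 2(4)+4(6) = 32°C
Primer 2: A+T=6, G+C=4 → Tm = 2(6)+4(4) = 28°C
32°C vs 28°C → primer 1 is higher.

Primer 1, 32°C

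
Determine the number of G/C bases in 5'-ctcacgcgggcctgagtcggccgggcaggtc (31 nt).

24

Base counts: T=4, C=11, G=13, A=3
Total G or C: 13 + 11 = 24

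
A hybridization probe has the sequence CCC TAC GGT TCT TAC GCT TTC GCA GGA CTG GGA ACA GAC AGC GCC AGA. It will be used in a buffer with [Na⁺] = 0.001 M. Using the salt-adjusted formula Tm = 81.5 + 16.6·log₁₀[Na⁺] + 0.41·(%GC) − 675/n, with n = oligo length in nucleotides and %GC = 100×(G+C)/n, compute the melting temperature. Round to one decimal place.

41.6°C

Length n = 48. Base counts: C=15, T=9, A=11, G=13
G+C = 28, so %GC = 28/48 × 100 = 58.333%
Salt term: 16.6 × (-3) = -49.8
GC term: 0.41 × 58.333 = 23.917; length term: −675/48 = −14.062
Tm = 81.5 + (-49.8) + 23.917 − 14.062 = 41.555 → 41.6°C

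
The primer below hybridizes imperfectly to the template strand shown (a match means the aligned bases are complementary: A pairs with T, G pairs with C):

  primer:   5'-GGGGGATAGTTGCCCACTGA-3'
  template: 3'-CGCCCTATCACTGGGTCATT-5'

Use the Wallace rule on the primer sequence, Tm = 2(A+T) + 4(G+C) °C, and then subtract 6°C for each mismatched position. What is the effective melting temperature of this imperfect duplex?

Primer base counts: A=4, T=4, G=8, C=4 → A+T=8, G+C=12
Perfect-match Tm = 2(8) + 4(12) = 16 + 48 = 64°C
Mismatches (positions where the bases are not complementary): 5 (at positions 2, 11, 12, 17, 19)
Effective Tm = 64 − 5×6 = 64 − 30 = 34°C

34°C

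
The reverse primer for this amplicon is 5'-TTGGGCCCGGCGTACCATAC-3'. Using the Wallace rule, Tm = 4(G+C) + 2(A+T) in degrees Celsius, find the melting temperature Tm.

66°C

Base counts: C=7, T=4, G=6, A=3
AT pairs contribute 7, GC pairs contribute 13.
Tm = 2(7) + 4(13) = 14 + 52 = 66°C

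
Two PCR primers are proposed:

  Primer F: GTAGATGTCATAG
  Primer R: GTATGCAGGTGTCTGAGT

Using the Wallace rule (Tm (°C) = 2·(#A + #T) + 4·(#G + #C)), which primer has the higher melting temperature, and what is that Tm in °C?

Primer F: A+T=8, G+C=5 → Tm = 2(8)+4(5) = 36°C
Primer R: A+T=9, G+C=9 → Tm = 2(9)+4(9) = 54°C
36°C vs 54°C → primer R is higher.

Primer R, 54°C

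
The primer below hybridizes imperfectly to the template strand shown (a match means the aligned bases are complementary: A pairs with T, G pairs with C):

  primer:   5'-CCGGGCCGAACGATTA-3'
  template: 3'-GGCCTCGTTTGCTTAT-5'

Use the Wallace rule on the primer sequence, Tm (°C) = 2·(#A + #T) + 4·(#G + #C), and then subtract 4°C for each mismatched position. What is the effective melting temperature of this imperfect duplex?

36°C

Primer base counts: A=4, T=2, G=5, C=5 → A+T=6, G+C=10
Perfect-match Tm = 2(6) + 4(10) = 12 + 40 = 52°C
Mismatches (positions where the bases are not complementary): 4 (at positions 5, 6, 8, 14)
Effective Tm = 52 − 4×4 = 52 − 16 = 36°C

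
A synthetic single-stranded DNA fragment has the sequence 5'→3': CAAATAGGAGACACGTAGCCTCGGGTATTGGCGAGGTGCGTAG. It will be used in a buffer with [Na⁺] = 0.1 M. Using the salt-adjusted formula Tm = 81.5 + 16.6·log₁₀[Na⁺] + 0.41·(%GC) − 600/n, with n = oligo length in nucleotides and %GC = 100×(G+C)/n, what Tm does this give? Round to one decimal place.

Length n = 43. Scanning the sequence gives G=16, A=11, T=8, C=8.
G+C = 24, so %GC = 24/43 × 100 = 55.814%
Salt term: 16.6 × (-1) = -16.6
GC term: 0.41 × 55.814 = 22.884; length term: −600/43 = −13.953
Tm = 81.5 + (-16.6) + 22.884 − 13.953 = 73.831 → 73.8°C

73.8°C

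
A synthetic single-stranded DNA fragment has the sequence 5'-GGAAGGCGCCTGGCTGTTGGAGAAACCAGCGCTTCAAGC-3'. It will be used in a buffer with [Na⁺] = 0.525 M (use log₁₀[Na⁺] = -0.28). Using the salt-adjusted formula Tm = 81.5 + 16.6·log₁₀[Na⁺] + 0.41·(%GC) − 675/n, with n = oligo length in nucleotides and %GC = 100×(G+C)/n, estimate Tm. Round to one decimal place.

Length n = 39. Counting bases: C=10, A=9, G=14, T=6
G+C = 24, so %GC = 24/39 × 100 = 61.538%
Salt term: 16.6 × (-0.28) = -4.648
GC term: 0.41 × 61.538 = 25.231; length term: −675/39 = −17.308
Tm = 81.5 + (-4.648) + 25.231 − 17.308 = 84.775 → 84.8°C

84.8°C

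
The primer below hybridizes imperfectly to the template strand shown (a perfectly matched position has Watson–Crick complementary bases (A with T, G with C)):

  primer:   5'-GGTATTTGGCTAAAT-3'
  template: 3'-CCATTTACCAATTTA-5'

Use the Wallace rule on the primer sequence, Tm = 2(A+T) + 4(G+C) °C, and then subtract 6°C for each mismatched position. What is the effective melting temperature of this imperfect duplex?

Primer base counts: A=4, T=6, G=4, C=1 → A+T=10, G+C=5
Perfect-match Tm = 2(10) + 4(5) = 20 + 20 = 40°C
Mismatches (positions where the bases are not complementary): 3 (at positions 5, 6, 10)
Effective Tm = 40 − 3×6 = 40 − 18 = 22°C

22°C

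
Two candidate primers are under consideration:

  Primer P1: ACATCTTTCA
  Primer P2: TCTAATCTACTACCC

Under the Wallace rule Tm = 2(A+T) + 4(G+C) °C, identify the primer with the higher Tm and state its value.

Primer P2, 42°C

Primer P1: A+T=7, G+C=3 → Tm = 2(7)+4(3) = 26°C
Primer P2: A+T=9, G+C=6 → Tm = 2(9)+4(6) = 42°C
26°C vs 42°C → primer P2 is higher.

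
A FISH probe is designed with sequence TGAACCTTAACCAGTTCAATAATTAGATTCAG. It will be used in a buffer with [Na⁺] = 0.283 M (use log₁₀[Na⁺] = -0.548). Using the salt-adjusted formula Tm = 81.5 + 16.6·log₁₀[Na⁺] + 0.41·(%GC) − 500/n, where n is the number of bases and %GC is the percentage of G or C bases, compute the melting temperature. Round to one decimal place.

69.6°C

Length n = 32. Base counts: A=12, G=4, T=10, C=6
G+C = 10, so %GC = 10/32 × 100 = 31.25%
Salt term: 16.6 × (-0.548) = -9.097
GC term: 0.41 × 31.25 = 12.812; length term: −500/32 = −15.625
Tm = 81.5 + (-9.097) + 12.812 − 15.625 = 69.59 → 69.6°C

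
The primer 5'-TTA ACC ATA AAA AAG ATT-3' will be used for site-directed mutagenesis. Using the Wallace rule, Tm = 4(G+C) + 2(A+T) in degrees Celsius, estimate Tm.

42°C

Counting bases: C=2, A=10, G=1, T=5
A+T = 15, G+C = 3
Tm = 4·3 + 2·15 = 12 + 30 = 42°C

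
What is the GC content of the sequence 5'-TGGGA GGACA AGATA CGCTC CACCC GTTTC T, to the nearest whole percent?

Counting bases: A=7, G=8, C=9, T=7
G+C = 8 + 9 = 17 out of 31 bases
%GC = 17/31 × 100 = 54.84% ≈ 55%

55%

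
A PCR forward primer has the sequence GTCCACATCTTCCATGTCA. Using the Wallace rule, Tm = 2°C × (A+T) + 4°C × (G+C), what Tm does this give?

T=6, G=2, A=4, C=7
AT pairs contribute 10, GC pairs contribute 9.
Tm = 2×10 + 4×9 = 56°C

56°C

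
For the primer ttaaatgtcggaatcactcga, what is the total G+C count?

Counting bases: A=7, C=4, T=6, G=4
Total G or C: 4 + 4 = 8

8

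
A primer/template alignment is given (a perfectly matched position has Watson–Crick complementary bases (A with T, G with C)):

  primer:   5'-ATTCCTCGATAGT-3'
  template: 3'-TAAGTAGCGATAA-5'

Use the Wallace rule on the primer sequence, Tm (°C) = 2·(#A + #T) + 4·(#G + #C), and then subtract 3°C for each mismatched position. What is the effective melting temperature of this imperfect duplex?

Primer base counts: A=3, T=5, G=2, C=3 → A+T=8, G+C=5
Perfect-match Tm = 2(8) + 4(5) = 16 + 20 = 36°C
Mismatches (positions where the bases are not complementary): 3 (at positions 5, 9, 12)
Effective Tm = 36 − 3×3 = 36 − 9 = 27°C

27°C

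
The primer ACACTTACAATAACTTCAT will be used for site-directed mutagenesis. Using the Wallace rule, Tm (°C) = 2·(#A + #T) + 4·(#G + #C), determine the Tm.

48°C

Counting bases: C=5, A=8, T=6, G=0
A+T = 14, G+C = 5
Tm = 4·5 + 2·14 = 20 + 28 = 48°C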